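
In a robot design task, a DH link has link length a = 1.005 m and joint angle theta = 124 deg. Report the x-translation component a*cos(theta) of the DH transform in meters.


a*cos(theta) = 1.005*cos(124 deg) = -0.5620

-0.5620 m


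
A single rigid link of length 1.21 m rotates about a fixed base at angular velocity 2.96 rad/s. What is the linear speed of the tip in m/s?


v = L*omega = 1.21 * 2.96 = 3.5816

3.5816 m/s


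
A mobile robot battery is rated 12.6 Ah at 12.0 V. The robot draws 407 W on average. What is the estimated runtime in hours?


E = 12.6*12.0 = 151.2000 Wh
t = E/P = 151.2000/407 = 0.3715

0.3715 hours


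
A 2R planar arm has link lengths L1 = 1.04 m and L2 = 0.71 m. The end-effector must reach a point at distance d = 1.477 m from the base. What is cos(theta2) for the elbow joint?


cos(th2) = (d^2 - L1^2 - L2^2)/(2*L1*L2) = (1.477^2 - 1.04^2 - 0.71^2)/(2*1.04*0.71) = 0.4035

0.4035


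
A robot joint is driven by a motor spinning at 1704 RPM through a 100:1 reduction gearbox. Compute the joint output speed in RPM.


omega_joint = omega_motor / N = 1704 / 100 = 17.0400

17.0400 RPM


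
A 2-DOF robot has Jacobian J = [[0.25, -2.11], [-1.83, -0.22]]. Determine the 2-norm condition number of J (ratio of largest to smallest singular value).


JJ^T eigenvalues: trace(JJ^T) = 7.9119, det(JJ^T) = det(J)^2 = 15.33740569
s_max^2 = (7.9119 + sqrt(1.24853885))/2 = 4.51464018
s_min^2 = (7.9119 - sqrt(1.24853885))/2 = 3.39725982
kappa = s_max/s_min = sqrt(4.51464018/3.39725982) = 1.1528

1.1528


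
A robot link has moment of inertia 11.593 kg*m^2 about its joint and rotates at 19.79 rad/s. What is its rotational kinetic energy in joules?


KE = (1/2)*I*omega^2 = 0.5*11.593*19.79^2 = 2270.1650

2270.1650 J


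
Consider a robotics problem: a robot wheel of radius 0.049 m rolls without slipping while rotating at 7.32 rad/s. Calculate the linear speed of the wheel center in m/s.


v = omega * r = 7.32 * 0.049 = 0.3587

0.3587 m/s


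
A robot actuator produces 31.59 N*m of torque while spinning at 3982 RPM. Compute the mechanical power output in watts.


omega = 3982 * 2*pi/60 = 416.994065 rad/s
P = tau * omega = 31.59 * 416.994065 = 13172.8425

13172.8425 W


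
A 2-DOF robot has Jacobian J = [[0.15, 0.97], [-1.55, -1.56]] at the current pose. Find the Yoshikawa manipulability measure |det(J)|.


det(J) = 0.15*-1.56 - (0.97)*(-1.55) = 1.2695
|det(J)| = 1.2695

1.2695


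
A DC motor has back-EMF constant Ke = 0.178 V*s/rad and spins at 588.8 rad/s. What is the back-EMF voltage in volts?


V_emf = Ke * omega = 0.178*588.8 = 104.8064

104.8064 V


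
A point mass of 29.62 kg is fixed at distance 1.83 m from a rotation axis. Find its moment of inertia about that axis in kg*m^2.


I = m*r^2 = 29.62*1.83^2 = 99.1944

99.1944 kg*m^2


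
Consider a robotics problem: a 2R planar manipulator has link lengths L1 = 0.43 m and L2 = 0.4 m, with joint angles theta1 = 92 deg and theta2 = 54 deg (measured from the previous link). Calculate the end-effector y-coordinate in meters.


y = L1*sin(th1) + L2*sin(th1+th2) = 0.43*sin(92 deg) + 0.4*sin(146 deg) = 0.6534

0.6534 m


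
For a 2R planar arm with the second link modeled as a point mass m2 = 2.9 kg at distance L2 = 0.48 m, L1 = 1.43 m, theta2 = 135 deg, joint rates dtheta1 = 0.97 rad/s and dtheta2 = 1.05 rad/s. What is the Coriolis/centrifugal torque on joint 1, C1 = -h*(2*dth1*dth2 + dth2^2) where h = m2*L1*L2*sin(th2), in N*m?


h = m2*L1*L2*sin(th2) = 2.9*1.43*0.48*sin(135 deg) = 1.407538
C1 = -h*(2*0.97*1.05 + 1.05^2) = -1.407538*3.1395 = -4.4190

-4.4190 N*m


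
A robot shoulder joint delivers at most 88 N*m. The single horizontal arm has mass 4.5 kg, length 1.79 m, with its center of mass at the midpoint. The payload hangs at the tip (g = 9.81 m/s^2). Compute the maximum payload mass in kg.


tau_arm = m_arm*g*(L/2) = 4.5*9.81*1.79/2 = 39.5098 N*m
tau_payload = tau_max - tau_arm = 88 - 39.5098 = 48.4902
m_payload = tau_payload / (g*L) = 48.4902 / (9.81*1.79) = 2.7614

2.7614 kg


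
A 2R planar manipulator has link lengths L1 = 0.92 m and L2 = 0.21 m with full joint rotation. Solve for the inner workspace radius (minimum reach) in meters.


r_min = |L1 - L2| = |0.92 - 0.21| = 0.7100

0.7100 m


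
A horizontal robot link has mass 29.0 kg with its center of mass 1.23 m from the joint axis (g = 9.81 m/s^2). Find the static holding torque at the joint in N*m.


tau = m*g*L = 29.0 * 9.81 * 1.23 = 349.9227

349.9227 N*m


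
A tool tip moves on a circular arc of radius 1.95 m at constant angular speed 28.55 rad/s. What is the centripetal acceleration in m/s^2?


a_c = omega^2 * r = 28.55^2 * 1.95 = 1589.4499

1589.4499 m/s^2


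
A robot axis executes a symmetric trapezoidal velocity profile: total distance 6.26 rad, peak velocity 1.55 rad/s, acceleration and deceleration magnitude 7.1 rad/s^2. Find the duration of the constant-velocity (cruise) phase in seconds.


t_acc = v/a = 0.218310 s, d_acc = v^2/(2a) = 0.169190 rad each
d_cruise = 6.26 - 2*0.169190 = 5.921620 rad
t_cruise = d_cruise/v = 5.921620/1.55 = 3.8204

3.8204 s


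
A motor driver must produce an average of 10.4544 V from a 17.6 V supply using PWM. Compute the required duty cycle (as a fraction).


D = V_avg/V_supply = 10.4544/17.6 = 0.5940

0.5940


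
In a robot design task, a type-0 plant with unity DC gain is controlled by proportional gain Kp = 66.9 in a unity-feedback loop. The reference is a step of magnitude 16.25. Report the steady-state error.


e_ss = R/(1 + Kp) = 16.25/(1 + 66.9) = 16.25/67.9000 = 0.2393

0.2393


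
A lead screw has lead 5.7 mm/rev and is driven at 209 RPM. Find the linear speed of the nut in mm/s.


v = lead * (RPM/60) = 5.7*209/60 = 19.8550

19.8550 mm/s


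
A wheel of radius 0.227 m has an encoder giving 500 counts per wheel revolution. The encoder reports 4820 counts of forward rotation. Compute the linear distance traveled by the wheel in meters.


revs = 4820/500 = 9.640000
d = revs * 2*pi*r = 9.640000 * 2*pi*0.227 = 13.7494

13.7494 m


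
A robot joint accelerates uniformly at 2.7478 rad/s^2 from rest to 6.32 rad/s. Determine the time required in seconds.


t = delta_omega / alpha = 6.32 / 2.7478 = 2.3000

2.3000 s


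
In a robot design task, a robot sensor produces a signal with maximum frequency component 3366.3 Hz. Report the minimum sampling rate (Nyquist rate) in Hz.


f_s,min = 2*f_max = 2*3366.3 = 6732.6000

6732.6000 Hz


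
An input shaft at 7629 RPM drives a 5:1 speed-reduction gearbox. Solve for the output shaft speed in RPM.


omega_out = omega_in / N = 7629 / 5 = 1525.8000

1525.8000 RPM


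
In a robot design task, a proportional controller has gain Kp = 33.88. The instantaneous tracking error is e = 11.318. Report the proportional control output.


u_P = Kp * e = 33.88 * 11.318 = 383.4538

383.4538


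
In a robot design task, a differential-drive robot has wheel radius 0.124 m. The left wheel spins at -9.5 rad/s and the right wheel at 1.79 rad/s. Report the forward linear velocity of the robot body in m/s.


v = r*(wR + wL)/2 = 0.124*(1.79 + -9.5)/2 = -0.4780

-0.4780 m/s


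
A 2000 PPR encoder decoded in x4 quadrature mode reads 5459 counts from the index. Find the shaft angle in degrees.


angle = counts * 360 / (PPR*4) = 5459 * 360 / 8000 = 245.6550

245.6550 degrees


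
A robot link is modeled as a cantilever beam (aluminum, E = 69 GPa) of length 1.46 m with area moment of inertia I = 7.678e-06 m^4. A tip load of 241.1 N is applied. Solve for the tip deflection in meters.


delta = F*L^3/(3*E*I) = 241.1*1.46^3/(3*6.900e+10*7.678e-06)
      = 750.3359896/1589346 = 4.7210e-04

4.7210e-04 m


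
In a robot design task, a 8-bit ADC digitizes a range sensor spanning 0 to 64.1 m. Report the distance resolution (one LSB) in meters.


res = range / 2^n = 64.1/2^8 = 64.1/256 = 0.2504

0.2504 m


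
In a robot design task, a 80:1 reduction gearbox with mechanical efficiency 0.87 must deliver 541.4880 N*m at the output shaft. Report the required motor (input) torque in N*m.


tau_in = tau_out / (N * eta) = 541.4880 / (80 * 0.87) = 7.7800

7.7800 N*m


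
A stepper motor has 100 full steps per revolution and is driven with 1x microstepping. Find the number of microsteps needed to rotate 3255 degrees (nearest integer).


step_size = 360/(100*1) = 360/100 = 3.600000 deg
n = 3255/(360/100) = 3255*100/360 = 904.1667 -> 904

904 steps


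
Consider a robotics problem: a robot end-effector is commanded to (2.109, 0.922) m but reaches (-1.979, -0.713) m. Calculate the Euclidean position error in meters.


dx = -1.979 - (2.109) = -4.0880, dy = -0.713 - (0.922) = -1.6350
err = sqrt(16.711744 + 2.673225) = 4.4028

4.4028 m


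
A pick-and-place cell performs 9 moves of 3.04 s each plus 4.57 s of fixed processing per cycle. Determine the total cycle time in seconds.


T = 9*3.04 + 4.57 = 31.9300

31.9300 s


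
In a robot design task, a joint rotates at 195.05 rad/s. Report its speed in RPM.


RPM = 195.05 * 60/(2*pi) = 1862.5903

1862.5903 RPM


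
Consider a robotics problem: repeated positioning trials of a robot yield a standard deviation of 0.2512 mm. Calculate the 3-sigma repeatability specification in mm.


repeatability = 3*sigma = 3*0.2512 = 0.7536

0.7536 mm


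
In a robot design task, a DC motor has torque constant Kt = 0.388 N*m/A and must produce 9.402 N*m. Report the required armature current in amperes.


I = tau / Kt = 9.402/0.388 = 24.2320

24.2320 A


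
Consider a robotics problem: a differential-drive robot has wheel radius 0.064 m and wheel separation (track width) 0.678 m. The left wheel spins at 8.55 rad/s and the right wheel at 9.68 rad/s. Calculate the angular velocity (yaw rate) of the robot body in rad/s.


omega = r*(wR - wL)/L = 0.064*(9.68 - (8.55))/0.678 = 0.1067

0.1067 rad/s


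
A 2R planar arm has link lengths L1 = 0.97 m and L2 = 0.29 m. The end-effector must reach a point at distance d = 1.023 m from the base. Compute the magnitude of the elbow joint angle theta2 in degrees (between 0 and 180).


cos(th2) = (d^2 - L1^2 - L2^2)/(2*L1*L2) = (1.023^2 - 0.97^2 - 0.29^2)/(2*0.97*0.29) = 0.03826697
th2 = acos(0.03826697) = 87.8069 deg

87.8069 degrees


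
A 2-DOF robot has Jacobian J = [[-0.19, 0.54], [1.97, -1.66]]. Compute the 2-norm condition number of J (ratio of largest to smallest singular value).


JJ^T eigenvalues: trace(JJ^T) = 6.9642, det(JJ^T) = det(J)^2 = 0.56010256
s_max^2 = (6.9642 + sqrt(46.25967140))/2 = 6.88282314
s_min^2 = (6.9642 - sqrt(46.25967140))/2 = 0.08137686
kappa = s_max/s_min = sqrt(6.88282314/0.08137686) = 9.1967

9.1967


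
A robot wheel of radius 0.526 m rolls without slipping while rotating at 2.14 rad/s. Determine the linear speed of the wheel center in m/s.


v = omega * r = 2.14 * 0.526 = 1.1256

1.1256 m/s


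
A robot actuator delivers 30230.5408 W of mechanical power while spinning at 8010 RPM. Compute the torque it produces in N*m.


omega = 8010 * 2*pi/60 = 838.805239 rad/s
tau = P / omega = 30230.5408 / 838.805239 = 36.0400

36.0400 N*m


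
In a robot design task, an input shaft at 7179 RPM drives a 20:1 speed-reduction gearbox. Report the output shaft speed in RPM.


omega_out = omega_in / N = 7179 / 20 = 358.9500

358.9500 RPM


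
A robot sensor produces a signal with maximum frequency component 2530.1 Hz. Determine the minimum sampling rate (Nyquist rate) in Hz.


f_s,min = 2*f_max = 2*2530.1 = 5060.2000

5060.2000 Hz


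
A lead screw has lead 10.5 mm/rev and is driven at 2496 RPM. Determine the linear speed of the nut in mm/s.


v = lead * (RPM/60) = 10.5*2496/60 = 436.8000

436.8000 mm/s


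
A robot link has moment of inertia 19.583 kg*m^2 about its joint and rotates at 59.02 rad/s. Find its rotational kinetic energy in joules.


KE = (1/2)*I*omega^2 = 0.5*19.583*59.02^2 = 34107.3234

34107.3234 J


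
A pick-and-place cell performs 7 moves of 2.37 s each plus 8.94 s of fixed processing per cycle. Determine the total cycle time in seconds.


T = 7*2.37 + 8.94 = 25.5300

25.5300 s


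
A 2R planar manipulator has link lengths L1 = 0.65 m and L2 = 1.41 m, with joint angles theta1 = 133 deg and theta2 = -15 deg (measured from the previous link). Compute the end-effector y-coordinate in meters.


y = L1*sin(th1) + L2*sin(th1+th2) = 0.65*sin(133 deg) + 1.41*sin(118 deg) = 1.7203

1.7203 m


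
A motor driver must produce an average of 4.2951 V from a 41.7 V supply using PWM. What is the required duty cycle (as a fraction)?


D = V_avg/V_supply = 4.2951/41.7 = 0.1030

0.1030


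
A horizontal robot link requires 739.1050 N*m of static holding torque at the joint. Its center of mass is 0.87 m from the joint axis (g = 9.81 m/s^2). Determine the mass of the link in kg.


m = tau / (g*L) = 739.1050 / (9.81 * 0.87) = 86.6000

86.6000 kg


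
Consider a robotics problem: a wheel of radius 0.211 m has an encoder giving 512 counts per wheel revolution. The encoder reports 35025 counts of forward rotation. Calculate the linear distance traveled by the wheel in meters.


revs = 35025/512 = 68.408203
d = revs * 2*pi*r = 68.408203 * 2*pi*0.211 = 90.6923

90.6923 m


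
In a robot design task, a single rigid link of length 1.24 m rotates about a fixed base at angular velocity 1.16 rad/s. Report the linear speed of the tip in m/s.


v = L*omega = 1.24 * 1.16 = 1.4384

1.4384 m/s


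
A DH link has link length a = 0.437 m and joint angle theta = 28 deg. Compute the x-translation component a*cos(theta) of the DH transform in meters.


a*cos(theta) = 0.437*cos(28 deg) = 0.3858

0.3858 m


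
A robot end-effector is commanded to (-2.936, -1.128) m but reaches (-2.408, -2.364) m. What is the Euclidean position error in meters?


dx = -2.408 - (-2.936) = 0.5280, dy = -2.364 - (-1.128) = -1.2360
err = sqrt(0.278784 + 1.527696) = 1.3441

1.3441 m


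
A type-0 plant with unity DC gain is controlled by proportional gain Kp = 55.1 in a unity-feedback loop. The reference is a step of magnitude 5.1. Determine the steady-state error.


e_ss = R/(1 + Kp) = 5.1/(1 + 55.1) = 5.1/56.1000 = 0.0909

0.0909


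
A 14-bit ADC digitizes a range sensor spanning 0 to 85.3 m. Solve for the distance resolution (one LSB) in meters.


res = range / 2^n = 85.3/2^14 = 85.3/16384 = 0.0052

0.0052 m


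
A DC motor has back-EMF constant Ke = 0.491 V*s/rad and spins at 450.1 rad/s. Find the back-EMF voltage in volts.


V_emf = Ke * omega = 0.491*450.1 = 220.9991

220.9991 V


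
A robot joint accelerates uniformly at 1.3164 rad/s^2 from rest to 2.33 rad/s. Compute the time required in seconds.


t = delta_omega / alpha = 2.33 / 1.3164 = 1.7700

1.7700 s


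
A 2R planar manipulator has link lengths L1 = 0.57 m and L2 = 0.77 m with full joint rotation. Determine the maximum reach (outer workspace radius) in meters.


r_max = L1 + L2 = 0.57 + 0.77 = 1.3400

1.3400 m


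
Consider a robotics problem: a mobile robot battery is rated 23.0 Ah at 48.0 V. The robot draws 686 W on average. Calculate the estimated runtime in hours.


E = 23.0*48.0 = 1104.0000 Wh
t = E/P = 1104.0000/686 = 1.6093

1.6093 hours


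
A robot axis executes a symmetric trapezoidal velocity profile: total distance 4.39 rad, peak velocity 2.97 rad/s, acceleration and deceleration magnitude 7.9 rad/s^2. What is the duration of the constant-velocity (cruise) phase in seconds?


t_acc = v/a = 0.375949 s, d_acc = v^2/(2a) = 0.558285 rad each
d_cruise = 4.39 - 2*0.558285 = 3.273430 rad
t_cruise = d_cruise/v = 3.273430/2.97 = 1.1022

1.1022 s


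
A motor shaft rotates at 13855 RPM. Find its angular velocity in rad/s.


omega = 13855 * 2*pi/60 = 1450.8922

1450.8922 rad/s


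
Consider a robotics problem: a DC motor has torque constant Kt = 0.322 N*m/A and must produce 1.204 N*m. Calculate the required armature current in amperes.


I = tau / Kt = 1.204/0.322 = 3.7391

3.7391 A


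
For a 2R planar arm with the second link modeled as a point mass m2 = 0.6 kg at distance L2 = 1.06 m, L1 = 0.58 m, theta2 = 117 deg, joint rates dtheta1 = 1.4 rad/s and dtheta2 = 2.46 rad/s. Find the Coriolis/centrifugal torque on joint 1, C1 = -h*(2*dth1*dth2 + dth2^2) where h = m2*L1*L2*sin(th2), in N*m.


h = m2*L1*L2*sin(th2) = 0.6*0.58*1.06*sin(117 deg) = 0.328674
C1 = -h*(2*1.4*2.46 + 2.46^2) = -0.328674*12.9396 = -4.2529

-4.2529 N*m


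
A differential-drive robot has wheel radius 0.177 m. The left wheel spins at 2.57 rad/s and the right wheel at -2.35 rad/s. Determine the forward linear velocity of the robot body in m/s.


v = r*(wR + wL)/2 = 0.177*(-2.35 + 2.57)/2 = 0.0195

0.0195 m/s


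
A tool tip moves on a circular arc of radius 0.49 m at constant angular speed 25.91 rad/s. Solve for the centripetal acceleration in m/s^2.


a_c = omega^2 * r = 25.91^2 * 0.49 = 328.9508

328.9508 m/s^2


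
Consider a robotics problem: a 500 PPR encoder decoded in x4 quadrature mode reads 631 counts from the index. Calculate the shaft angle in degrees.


angle = counts * 360 / (PPR*4) = 631 * 360 / 2000 = 113.5800

113.5800 degrees


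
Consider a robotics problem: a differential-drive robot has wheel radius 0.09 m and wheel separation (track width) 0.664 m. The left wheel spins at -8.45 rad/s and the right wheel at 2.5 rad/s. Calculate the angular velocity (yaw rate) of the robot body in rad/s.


omega = r*(wR - wL)/L = 0.09*(2.5 - (-8.45))/0.664 = 1.4842

1.4842 rad/s


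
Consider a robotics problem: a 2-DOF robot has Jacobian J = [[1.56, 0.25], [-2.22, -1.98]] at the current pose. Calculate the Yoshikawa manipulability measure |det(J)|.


det(J) = 1.56*-1.98 - (0.25)*(-2.22) = -2.5338
|det(J)| = 2.5338

2.5338


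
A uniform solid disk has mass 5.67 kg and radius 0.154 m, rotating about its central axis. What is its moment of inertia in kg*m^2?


I = (1/2)*m*R^2 = 0.5*5.67*0.154^2 = 0.0672

0.0672 kg*m^2


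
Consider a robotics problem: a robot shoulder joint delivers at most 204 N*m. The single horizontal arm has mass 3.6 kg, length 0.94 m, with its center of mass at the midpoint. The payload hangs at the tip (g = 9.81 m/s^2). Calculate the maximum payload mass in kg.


tau_arm = m_arm*g*(L/2) = 3.6*9.81*0.94/2 = 16.5985 N*m
tau_payload = tau_max - tau_arm = 204 - 16.5985 = 187.4015
m_payload = tau_payload / (g*L) = 187.4015 / (9.81*0.94) = 20.3225

20.3225 kg


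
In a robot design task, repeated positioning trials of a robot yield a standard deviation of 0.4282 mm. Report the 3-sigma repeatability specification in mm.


repeatability = 3*sigma = 3*0.4282 = 1.2846

1.2846 mm


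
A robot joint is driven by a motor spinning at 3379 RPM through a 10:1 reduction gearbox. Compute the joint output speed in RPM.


omega_joint = omega_motor / N = 3379 / 10 = 337.9000

337.9000 RPM


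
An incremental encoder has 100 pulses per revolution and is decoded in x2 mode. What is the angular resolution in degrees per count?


resolution = 360 / (PPR * 2) = 360 / 200 = 1.8000

1.8000 degrees


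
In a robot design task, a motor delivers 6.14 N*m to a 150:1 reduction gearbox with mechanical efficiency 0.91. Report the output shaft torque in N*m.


tau_out = tau_in * N * eta = 6.14 * 150 * 0.91 = 838.1100

838.1100 N*m


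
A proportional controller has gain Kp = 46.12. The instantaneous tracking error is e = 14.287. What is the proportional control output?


u_P = Kp * e = 46.12 * 14.287 = 658.9164

658.9164


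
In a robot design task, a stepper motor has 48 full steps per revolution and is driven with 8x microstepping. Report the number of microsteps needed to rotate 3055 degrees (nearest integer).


step_size = 360/(48*8) = 360/384 = 0.937500 deg
n = 3055/(360/384) = 3055*384/360 = 3258.6667 -> 3259

3259 steps


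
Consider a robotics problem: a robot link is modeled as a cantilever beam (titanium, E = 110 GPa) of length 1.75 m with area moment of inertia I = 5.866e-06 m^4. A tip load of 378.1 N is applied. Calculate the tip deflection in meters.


delta = F*L^3/(3*E*I) = 378.1*1.75^3/(3*1.100e+11*5.866e-06)
      = 2026.3796875/1935780 = 0.0010

0.0010 m


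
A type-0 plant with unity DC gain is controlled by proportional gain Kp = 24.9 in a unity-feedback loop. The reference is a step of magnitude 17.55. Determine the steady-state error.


e_ss = R/(1 + Kp) = 17.55/(1 + 24.9) = 17.55/25.9000 = 0.6776

0.6776


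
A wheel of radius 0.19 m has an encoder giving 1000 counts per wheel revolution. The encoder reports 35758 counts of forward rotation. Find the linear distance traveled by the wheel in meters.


revs = 35758/1000 = 35.758000
d = revs * 2*pi*r = 35.758000 * 2*pi*0.19 = 42.6881

42.6881 m


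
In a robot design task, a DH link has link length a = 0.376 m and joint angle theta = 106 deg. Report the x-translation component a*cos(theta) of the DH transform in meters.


a*cos(theta) = 0.376*cos(106 deg) = -0.1036

-0.1036 m


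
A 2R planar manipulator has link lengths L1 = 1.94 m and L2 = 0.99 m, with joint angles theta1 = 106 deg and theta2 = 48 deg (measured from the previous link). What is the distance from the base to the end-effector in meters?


x = L1*cos(th1) + L2*cos(th1+th2) = -1.424543
y = L1*sin(th1) + L2*sin(th1+th2) = 2.298835
d = sqrt(x^2 + y^2) = sqrt(2.029323 + 5.284642) = 2.7044

2.7044 m


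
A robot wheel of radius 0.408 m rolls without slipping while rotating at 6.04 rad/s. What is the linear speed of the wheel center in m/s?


v = omega * r = 6.04 * 0.408 = 2.4643

2.4643 m/s


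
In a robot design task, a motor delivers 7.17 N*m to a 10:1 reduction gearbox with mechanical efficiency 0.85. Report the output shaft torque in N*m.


tau_out = tau_in * N * eta = 7.17 * 10 * 0.85 = 60.9450

60.9450 N*m


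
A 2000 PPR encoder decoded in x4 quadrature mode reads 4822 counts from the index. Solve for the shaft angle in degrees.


angle = counts * 360 / (PPR*4) = 4822 * 360 / 8000 = 216.9900

216.9900 degrees


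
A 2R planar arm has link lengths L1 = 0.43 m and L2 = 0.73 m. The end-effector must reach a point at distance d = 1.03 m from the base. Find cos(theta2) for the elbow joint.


cos(th2) = (d^2 - L1^2 - L2^2)/(2*L1*L2) = (1.03^2 - 0.43^2 - 0.73^2)/(2*0.43*0.73) = 0.5465

0.5465


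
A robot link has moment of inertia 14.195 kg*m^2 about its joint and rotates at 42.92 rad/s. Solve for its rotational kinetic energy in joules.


KE = (1/2)*I*omega^2 = 0.5*14.195*42.92^2 = 13074.4921

13074.4921 J


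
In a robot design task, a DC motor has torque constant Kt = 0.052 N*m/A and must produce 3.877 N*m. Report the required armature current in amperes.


I = tau / Kt = 3.877/0.052 = 74.5577

74.5577 A


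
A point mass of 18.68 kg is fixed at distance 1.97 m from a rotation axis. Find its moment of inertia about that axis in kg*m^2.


I = m*r^2 = 18.68*1.97^2 = 72.4952

72.4952 kg*m^2


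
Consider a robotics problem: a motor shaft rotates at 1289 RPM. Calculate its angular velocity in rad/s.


omega = 1289 * 2*pi/60 = 134.9838

134.9838 rad/s


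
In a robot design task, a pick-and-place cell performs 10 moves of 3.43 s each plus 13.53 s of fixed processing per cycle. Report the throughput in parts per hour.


T_cycle = 10*3.43 + 13.53 = 47.8300 s
rate = 3600/T = 75.2666

75.2666 parts/hour


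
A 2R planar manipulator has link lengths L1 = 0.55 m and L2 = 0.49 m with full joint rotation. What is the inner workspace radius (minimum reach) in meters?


r_min = |L1 - L2| = |0.55 - 0.49| = 0.0600

0.0600 m


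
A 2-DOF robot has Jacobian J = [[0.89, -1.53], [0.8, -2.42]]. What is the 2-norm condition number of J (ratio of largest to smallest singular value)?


JJ^T eigenvalues: trace(JJ^T) = 9.6294, det(JJ^T) = det(J)^2 = 0.86452804
s_max^2 = (9.6294 + sqrt(89.26723220))/2 = 9.53876690
s_min^2 = (9.6294 - sqrt(89.26723220))/2 = 0.09063310
kappa = s_max/s_min = sqrt(9.53876690/0.09063310) = 10.2589

10.2589


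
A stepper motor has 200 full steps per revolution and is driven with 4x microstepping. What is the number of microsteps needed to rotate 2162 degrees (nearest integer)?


step_size = 360/(200*4) = 360/800 = 0.450000 deg
n = 2162/(360/800) = 2162*800/360 = 4804.4444 -> 4804

4804 steps


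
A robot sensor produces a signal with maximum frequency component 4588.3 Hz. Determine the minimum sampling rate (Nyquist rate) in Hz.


f_s,min = 2*f_max = 2*4588.3 = 9176.6000

9176.6000 Hz


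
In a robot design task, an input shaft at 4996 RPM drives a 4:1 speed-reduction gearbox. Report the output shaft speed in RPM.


omega_out = omega_in / N = 4996 / 4 = 1249.0000

1249.0000 RPM


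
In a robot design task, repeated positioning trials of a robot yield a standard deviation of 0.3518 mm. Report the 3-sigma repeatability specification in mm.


repeatability = 3*sigma = 3*0.3518 = 1.0554

1.0554 mm


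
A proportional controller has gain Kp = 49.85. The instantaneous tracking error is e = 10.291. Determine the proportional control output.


u_P = Kp * e = 49.85 * 10.291 = 513.0063

513.0063


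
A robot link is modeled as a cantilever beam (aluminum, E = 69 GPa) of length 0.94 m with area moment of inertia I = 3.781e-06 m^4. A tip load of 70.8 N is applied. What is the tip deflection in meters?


delta = F*L^3/(3*E*I) = 70.8*0.94^3/(3*6.900e+10*3.781e-06)
      = 58.8053472/782667 = 7.5135e-05

7.5135e-05 m


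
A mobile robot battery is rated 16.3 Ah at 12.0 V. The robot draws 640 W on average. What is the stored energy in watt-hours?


E = capacity * V = 16.3*12.0 = 195.6000

195.6000 Wh


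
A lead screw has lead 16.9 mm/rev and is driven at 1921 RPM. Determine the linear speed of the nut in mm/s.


v = lead * (RPM/60) = 16.9*1921/60 = 541.0817

541.0817 mm/s


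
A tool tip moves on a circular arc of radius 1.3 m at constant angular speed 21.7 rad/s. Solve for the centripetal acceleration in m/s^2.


a_c = omega^2 * r = 21.7^2 * 1.3 = 612.1570

612.1570 m/s^2


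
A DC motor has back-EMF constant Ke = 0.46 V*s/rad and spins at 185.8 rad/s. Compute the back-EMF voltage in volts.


V_emf = Ke * omega = 0.46*185.8 = 85.4680

85.4680 V


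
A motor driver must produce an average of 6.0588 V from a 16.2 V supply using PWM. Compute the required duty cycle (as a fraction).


D = V_avg/V_supply = 6.0588/16.2 = 0.3740

0.3740


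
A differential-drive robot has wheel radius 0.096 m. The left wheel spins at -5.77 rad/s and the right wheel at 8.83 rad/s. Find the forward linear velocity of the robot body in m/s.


v = r*(wR + wL)/2 = 0.096*(8.83 + -5.77)/2 = 0.1469

0.1469 m/s


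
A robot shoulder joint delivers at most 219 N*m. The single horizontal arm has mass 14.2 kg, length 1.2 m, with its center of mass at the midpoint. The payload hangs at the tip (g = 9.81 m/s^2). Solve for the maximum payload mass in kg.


tau_arm = m_arm*g*(L/2) = 14.2*9.81*1.2/2 = 83.5812 N*m
tau_payload = tau_max - tau_arm = 219 - 83.5812 = 135.4188
m_payload = tau_payload / (g*L) = 135.4188 / (9.81*1.2) = 11.5035

11.5035 kg


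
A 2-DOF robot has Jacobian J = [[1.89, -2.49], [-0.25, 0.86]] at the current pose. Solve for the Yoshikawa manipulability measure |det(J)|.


det(J) = 1.89*0.86 - (-2.49)*(-0.25) = 1.0029
|det(J)| = 1.0029

1.0029


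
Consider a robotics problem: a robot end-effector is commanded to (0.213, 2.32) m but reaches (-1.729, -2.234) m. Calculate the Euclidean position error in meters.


dx = -1.729 - (0.213) = -1.9420, dy = -2.234 - (2.32) = -4.5540
err = sqrt(3.771364 + 20.738916) = 4.9508

4.9508 m


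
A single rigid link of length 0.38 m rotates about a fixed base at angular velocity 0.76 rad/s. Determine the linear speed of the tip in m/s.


v = L*omega = 0.38 * 0.76 = 0.2888

0.2888 m/s


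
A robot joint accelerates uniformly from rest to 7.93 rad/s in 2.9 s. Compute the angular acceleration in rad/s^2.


alpha = delta_omega / t = 7.93 / 2.9 = 2.7345

2.7345 rad/s^2


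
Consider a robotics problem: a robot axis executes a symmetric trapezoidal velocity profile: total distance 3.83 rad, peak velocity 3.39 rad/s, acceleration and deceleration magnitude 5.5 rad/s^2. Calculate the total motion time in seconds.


t_acc = v/a = 3.39/5.5 = 0.616364 s
d_acc = v^2/(2a) = 1.044736 rad (each ramp)
d_cruise = 3.83 - 2*1.044736 = 1.740528 rad
t_cruise = 1.740528/3.39 = 0.513430 s
t_total = 2*0.616364 + 0.513430 = 1.7462

1.7462 s


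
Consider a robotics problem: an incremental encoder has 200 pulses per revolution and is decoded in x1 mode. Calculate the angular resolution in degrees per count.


resolution = 360 / (PPR * 1) = 360 / 200 = 1.8000

1.8000 degrees


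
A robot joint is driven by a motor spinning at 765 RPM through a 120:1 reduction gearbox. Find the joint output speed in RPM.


omega_joint = omega_motor / N = 765 / 120 = 6.3750

6.3750 RPM


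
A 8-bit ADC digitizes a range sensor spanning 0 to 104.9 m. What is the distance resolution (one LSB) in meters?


res = range / 2^n = 104.9/2^8 = 104.9/256 = 0.4098

0.4098 m


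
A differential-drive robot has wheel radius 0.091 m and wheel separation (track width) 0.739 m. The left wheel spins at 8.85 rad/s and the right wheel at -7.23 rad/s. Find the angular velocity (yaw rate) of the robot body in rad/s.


omega = r*(wR - wL)/L = 0.091*(-7.23 - (8.85))/0.739 = -1.9801

-1.9801 rad/s


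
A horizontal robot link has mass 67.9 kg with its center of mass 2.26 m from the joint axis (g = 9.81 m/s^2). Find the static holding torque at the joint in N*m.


tau = m*g*L = 67.9 * 9.81 * 2.26 = 1505.3837

1505.3837 N*m


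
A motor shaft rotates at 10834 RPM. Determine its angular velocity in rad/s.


omega = 10834 * 2*pi/60 = 1134.5338

1134.5338 rad/s


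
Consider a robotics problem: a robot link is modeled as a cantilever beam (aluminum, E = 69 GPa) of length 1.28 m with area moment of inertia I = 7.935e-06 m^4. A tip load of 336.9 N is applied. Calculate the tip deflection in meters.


delta = F*L^3/(3*E*I) = 336.9*1.28^3/(3*6.900e+10*7.935e-06)
      = 706.5305088/1642545 = 4.3014e-04

4.3014e-04 m


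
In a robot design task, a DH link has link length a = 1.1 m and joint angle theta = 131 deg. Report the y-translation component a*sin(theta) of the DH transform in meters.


a*sin(theta) = 1.1*sin(131 deg) = 0.8302

0.8302 m


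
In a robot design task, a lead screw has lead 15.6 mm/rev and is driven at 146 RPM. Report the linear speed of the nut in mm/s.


v = lead * (RPM/60) = 15.6*146/60 = 37.9600

37.9600 mm/s


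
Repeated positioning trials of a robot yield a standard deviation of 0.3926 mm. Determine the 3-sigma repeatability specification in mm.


repeatability = 3*sigma = 3*0.3926 = 1.1778

1.1778 mm


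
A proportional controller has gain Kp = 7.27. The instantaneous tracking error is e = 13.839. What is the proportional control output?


u_P = Kp * e = 7.27 * 13.839 = 100.6095

100.6095


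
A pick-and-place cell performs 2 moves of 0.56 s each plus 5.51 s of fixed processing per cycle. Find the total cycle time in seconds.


T = 2*0.56 + 5.51 = 6.6300

6.6300 s


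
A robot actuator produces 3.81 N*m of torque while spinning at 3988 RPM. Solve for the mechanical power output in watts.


omega = 3988 * 2*pi/60 = 417.622383 rad/s
P = tau * omega = 3.81 * 417.622383 = 1591.1413

1591.1413 W


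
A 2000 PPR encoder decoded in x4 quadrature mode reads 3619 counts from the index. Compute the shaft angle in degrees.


angle = counts * 360 / (PPR*4) = 3619 * 360 / 8000 = 162.8550

162.8550 degrees


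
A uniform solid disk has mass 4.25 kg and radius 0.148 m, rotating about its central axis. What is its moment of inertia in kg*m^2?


I = (1/2)*m*R^2 = 0.5*4.25*0.148^2 = 0.0465

0.0465 kg*m^2


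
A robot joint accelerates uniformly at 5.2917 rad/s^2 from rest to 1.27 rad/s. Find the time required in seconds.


t = delta_omega / alpha = 1.27 / 5.2917 = 0.2400

0.2400 s


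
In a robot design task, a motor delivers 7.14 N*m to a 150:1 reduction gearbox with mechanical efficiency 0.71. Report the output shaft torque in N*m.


tau_out = tau_in * N * eta = 7.14 * 150 * 0.71 = 760.4100

760.4100 N*m


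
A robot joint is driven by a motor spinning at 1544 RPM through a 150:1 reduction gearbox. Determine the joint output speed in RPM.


omega_joint = omega_motor / N = 1544 / 150 = 10.2933

10.2933 RPM


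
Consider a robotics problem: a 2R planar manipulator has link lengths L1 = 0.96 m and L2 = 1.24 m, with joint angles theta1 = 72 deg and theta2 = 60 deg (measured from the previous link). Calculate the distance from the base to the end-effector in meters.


x = L1*cos(th1) + L2*cos(th1+th2) = -0.533066
y = L1*sin(th1) + L2*sin(th1+th2) = 1.834514
d = sqrt(x^2 + y^2) = sqrt(0.284159 + 3.365442) = 1.9104

1.9104 m


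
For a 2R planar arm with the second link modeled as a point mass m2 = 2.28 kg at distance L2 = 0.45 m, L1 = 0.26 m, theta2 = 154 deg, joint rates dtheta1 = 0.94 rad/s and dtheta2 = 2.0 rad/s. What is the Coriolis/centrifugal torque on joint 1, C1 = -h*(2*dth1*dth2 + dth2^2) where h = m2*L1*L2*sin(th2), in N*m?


h = m2*L1*L2*sin(th2) = 2.28*0.26*0.45*sin(154 deg) = 0.116940
C1 = -h*(2*0.94*2.0 + 2.0^2) = -0.116940*7.7600 = -0.9075

-0.9075 N*m


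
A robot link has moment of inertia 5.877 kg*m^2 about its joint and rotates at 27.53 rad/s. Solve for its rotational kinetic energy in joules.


KE = (1/2)*I*omega^2 = 0.5*5.877*27.53^2 = 2227.0918

2227.0918 J


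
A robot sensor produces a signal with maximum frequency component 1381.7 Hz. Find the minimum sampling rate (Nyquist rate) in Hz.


f_s,min = 2*f_max = 2*1381.7 = 2763.4000

2763.4000 Hz


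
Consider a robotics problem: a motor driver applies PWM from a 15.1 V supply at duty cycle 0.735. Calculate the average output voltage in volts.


V_avg = V_supply * D = 15.1*0.735 = 11.0985

11.0985 V


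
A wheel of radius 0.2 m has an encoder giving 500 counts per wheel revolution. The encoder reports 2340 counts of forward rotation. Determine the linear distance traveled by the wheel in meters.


revs = 2340/500 = 4.680000
d = revs * 2*pi*r = 4.680000 * 2*pi*0.2 = 5.8811

5.8811 m


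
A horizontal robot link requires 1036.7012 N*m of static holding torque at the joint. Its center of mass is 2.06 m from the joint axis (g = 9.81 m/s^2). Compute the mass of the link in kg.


m = tau / (g*L) = 1036.7012 / (9.81 * 2.06) = 51.3000

51.3000 kg


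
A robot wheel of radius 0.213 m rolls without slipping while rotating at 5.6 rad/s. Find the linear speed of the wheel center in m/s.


v = omega * r = 5.6 * 0.213 = 1.1928

1.1928 m/s


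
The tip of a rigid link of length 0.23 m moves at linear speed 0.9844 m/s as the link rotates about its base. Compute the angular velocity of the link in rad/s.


omega = v / L = 0.9844 / 0.23 = 4.2800

4.2800 rad/s


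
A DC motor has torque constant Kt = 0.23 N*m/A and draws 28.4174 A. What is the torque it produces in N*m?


tau = Kt * I = 0.23*28.4174 = 6.5360

6.5360 N*m


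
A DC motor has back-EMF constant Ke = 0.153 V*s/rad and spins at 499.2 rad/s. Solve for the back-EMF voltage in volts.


V_emf = Ke * omega = 0.153*499.2 = 76.3776

76.3776 V


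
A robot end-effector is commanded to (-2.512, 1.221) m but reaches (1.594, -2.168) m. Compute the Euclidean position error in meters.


dx = 1.594 - (-2.512) = 4.1060, dy = -2.168 - (1.221) = -3.3890
err = sqrt(16.859236 + 11.485321) = 5.3240

5.3240 m


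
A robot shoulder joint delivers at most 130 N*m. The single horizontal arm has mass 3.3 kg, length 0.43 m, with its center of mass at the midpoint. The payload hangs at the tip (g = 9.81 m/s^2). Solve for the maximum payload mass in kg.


tau_arm = m_arm*g*(L/2) = 3.3*9.81*0.43/2 = 6.9602 N*m
tau_payload = tau_max - tau_arm = 130 - 6.9602 = 123.0398
m_payload = tau_payload / (g*L) = 123.0398 / (9.81*0.43) = 29.1681

29.1681 kg


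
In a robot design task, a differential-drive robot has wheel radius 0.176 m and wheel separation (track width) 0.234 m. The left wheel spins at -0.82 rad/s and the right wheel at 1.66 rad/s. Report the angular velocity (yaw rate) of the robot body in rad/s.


omega = r*(wR - wL)/L = 0.176*(1.66 - (-0.82))/0.234 = 1.8653

1.8653 rad/s


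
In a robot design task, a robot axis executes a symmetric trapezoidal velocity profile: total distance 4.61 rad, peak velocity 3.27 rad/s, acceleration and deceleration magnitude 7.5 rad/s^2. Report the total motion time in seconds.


t_acc = v/a = 3.27/7.5 = 0.436000 s
d_acc = v^2/(2a) = 0.712860 rad (each ramp)
d_cruise = 4.61 - 2*0.712860 = 3.184280 rad
t_cruise = 3.184280/3.27 = 0.973786 s
t_total = 2*0.436000 + 0.973786 = 1.8458

1.8458 s


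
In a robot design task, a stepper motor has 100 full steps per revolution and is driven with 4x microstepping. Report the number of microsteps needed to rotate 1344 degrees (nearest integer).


step_size = 360/(100*4) = 360/400 = 0.900000 deg
n = 1344/(360/400) = 1344*400/360 = 1493.3333 -> 1493

1493 steps


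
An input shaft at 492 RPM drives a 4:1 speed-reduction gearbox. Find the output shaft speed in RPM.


omega_out = omega_in / N = 492 / 4 = 123.0000

123.0000 RPM


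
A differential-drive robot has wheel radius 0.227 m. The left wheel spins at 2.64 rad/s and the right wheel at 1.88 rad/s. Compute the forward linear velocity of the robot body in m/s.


v = r*(wR + wL)/2 = 0.227*(1.88 + 2.64)/2 = 0.5130

0.5130 m/s


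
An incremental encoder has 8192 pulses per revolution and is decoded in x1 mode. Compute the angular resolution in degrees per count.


resolution = 360 / (PPR * 1) = 360 / 8192 = 0.0439

0.0439 degrees


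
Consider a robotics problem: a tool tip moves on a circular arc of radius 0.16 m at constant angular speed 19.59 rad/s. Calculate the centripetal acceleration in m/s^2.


a_c = omega^2 * r = 19.59^2 * 0.16 = 61.4029

61.4029 m/s^2


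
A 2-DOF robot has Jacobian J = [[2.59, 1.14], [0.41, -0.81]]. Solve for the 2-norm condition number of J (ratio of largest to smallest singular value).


JJ^T eigenvalues: trace(JJ^T) = 8.8319, det(JJ^T) = det(J)^2 = 6.58076409
s_max^2 = (8.8319 + sqrt(51.67940125))/2 = 8.01036933
s_min^2 = (8.8319 - sqrt(51.67940125))/2 = 0.82153067
kappa = s_max/s_min = sqrt(8.01036933/0.82153067) = 3.1226

3.1226


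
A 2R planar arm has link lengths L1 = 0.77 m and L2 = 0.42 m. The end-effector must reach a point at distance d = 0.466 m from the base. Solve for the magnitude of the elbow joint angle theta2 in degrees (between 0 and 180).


cos(th2) = (d^2 - L1^2 - L2^2)/(2*L1*L2) = (0.466^2 - 0.77^2 - 0.42^2)/(2*0.77*0.42) = -0.85365492
th2 = acos(-0.85365492) = 148.6115 deg

148.6115 degrees


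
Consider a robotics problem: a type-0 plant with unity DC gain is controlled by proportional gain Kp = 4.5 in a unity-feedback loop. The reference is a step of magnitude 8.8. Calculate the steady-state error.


e_ss = R/(1 + Kp) = 8.8/(1 + 4.5) = 8.8/5.5000 = 1.6000

1.6000


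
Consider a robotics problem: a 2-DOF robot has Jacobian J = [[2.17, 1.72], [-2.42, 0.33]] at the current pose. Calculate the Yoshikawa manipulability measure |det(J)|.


det(J) = 2.17*0.33 - (1.72)*(-2.42) = 4.8785
|det(J)| = 4.8785

4.8785


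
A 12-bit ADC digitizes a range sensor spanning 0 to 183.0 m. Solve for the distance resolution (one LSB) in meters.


res = range / 2^n = 183.0/2^12 = 183.0/4096 = 0.0447

0.0447 m


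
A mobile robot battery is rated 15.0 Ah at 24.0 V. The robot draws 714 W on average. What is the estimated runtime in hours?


E = 15.0*24.0 = 360.0000 Wh
t = E/P = 360.0000/714 = 0.5042

0.5042 hours
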